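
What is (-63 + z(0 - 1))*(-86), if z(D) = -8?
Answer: 6106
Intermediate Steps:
(-63 + z(0 - 1))*(-86) = (-63 - 8)*(-86) = -71*(-86) = 6106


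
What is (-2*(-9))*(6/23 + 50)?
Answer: 20808/23 ≈ 904.70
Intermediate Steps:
(-2*(-9))*(6/23 + 50) = 18*(6*(1/23) + 50) = 18*(6/23 + 50) = 18*(1156/23) = 20808/23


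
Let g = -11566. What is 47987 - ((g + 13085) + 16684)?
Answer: 29784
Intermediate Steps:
47987 - ((g + 13085) + 16684) = 47987 - ((-11566 + 13085) + 16684) = 47987 - (1519 + 16684) = 47987 - 1*18203 = 47987 - 18203 = 29784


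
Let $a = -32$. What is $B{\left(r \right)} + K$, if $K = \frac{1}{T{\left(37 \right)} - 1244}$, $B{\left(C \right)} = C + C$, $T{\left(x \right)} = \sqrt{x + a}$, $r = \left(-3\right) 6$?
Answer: $- \frac{55712360}{1547531} - \frac{\sqrt{5}}{1547531} \approx -36.001$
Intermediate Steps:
$r = -18$
$T{\left(x \right)} = \sqrt{-32 + x}$ ($T{\left(x \right)} = \sqrt{x - 32} = \sqrt{-32 + x}$)
$B{\left(C \right)} = 2 C$
$K = \frac{1}{-1244 + \sqrt{5}}$ ($K = \frac{1}{\sqrt{-32 + 37} - 1244} = \frac{1}{\sqrt{5} - 1244} = \frac{1}{-1244 + \sqrt{5}} \approx -0.00080531$)
$B{\left(r \right)} + K = 2 \left(-18\right) - \left(\frac{1244}{1547531} + \frac{\sqrt{5}}{1547531}\right) = -36 - \left(\frac{1244}{1547531} + \frac{\sqrt{5}}{1547531}\right) = - \frac{55712360}{1547531} - \frac{\sqrt{5}}{1547531}$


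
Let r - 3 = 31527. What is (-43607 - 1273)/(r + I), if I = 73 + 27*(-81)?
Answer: -5610/3677 ≈ -1.5257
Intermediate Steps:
r = 31530 (r = 3 + 31527 = 31530)
I = -2114 (I = 73 - 2187 = -2114)
(-43607 - 1273)/(r + I) = (-43607 - 1273)/(31530 - 2114) = -44880/29416 = -44880*1/29416 = -5610/3677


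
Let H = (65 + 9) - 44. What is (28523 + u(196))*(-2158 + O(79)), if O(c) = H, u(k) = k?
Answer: -61114032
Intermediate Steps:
H = 30 (H = 74 - 44 = 30)
O(c) = 30
(28523 + u(196))*(-2158 + O(79)) = (28523 + 196)*(-2158 + 30) = 28719*(-2128) = -61114032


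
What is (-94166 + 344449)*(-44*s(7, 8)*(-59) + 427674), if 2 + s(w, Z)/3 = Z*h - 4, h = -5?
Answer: 17376147558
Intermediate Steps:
s(w, Z) = -18 - 15*Z (s(w, Z) = -6 + 3*(Z*(-5) - 4) = -6 + 3*(-5*Z - 4) = -6 + 3*(-4 - 5*Z) = -6 + (-12 - 15*Z) = -18 - 15*Z)
(-94166 + 344449)*(-44*s(7, 8)*(-59) + 427674) = (-94166 + 344449)*(-44*(-18 - 15*8)*(-59) + 427674) = 250283*(-44*(-18 - 120)*(-59) + 427674) = 250283*(-44*(-138)*(-59) + 427674) = 250283*(6072*(-59) + 427674) = 250283*(-358248 + 427674) = 250283*69426 = 17376147558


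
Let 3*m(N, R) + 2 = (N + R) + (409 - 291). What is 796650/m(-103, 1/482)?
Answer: 383985300/2089 ≈ 1.8381e+5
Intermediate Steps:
m(N, R) = 116/3 + N/3 + R/3 (m(N, R) = -⅔ + ((N + R) + (409 - 291))/3 = -⅔ + ((N + R) + 118)/3 = -⅔ + (118 + N + R)/3 = -⅔ + (118/3 + N/3 + R/3) = 116/3 + N/3 + R/3)
796650/m(-103, 1/482) = 796650/(116/3 + (⅓)*(-103) + (⅓)/482) = 796650/(116/3 - 103/3 + (⅓)*(1/482)) = 796650/(116/3 - 103/3 + 1/1446) = 796650/(2089/482) = 796650*(482/2089) = 383985300/2089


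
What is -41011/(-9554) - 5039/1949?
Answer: 31787833/18620746 ≈ 1.7071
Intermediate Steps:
-41011/(-9554) - 5039/1949 = -41011*(-1/9554) - 5039*1/1949 = 41011/9554 - 5039/1949 = 31787833/18620746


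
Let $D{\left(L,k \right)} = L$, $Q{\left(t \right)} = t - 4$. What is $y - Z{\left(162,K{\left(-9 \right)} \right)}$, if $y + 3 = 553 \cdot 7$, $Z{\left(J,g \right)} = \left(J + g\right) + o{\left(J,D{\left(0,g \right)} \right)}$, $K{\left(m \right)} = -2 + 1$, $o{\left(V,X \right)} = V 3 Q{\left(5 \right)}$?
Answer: $3221$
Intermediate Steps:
$Q{\left(t \right)} = -4 + t$
$o{\left(V,X \right)} = 3 V$ ($o{\left(V,X \right)} = V 3 \left(-4 + 5\right) = 3 V 1 = 3 V$)
$K{\left(m \right)} = -1$
$Z{\left(J,g \right)} = g + 4 J$ ($Z{\left(J,g \right)} = \left(J + g\right) + 3 J = g + 4 J$)
$y = 3868$ ($y = -3 + 553 \cdot 7 = -3 + 3871 = 3868$)
$y - Z{\left(162,K{\left(-9 \right)} \right)} = 3868 - \left(-1 + 4 \cdot 162\right) = 3868 - \left(-1 + 648\right) = 3868 - 647 = 3221$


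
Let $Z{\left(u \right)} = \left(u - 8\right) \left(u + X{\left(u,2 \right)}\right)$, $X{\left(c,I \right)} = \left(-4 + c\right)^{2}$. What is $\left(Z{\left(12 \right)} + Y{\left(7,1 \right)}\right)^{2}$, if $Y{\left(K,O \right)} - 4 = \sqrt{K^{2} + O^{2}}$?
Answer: $94914 + 3080 \sqrt{2} \approx 99270.0$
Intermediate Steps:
$Z{\left(u \right)} = \left(-8 + u\right) \left(u + \left(-4 + u\right)^{2}\right)$ ($Z{\left(u \right)} = \left(u - 8\right) \left(u + \left(-4 + u\right)^{2}\right) = \left(-8 + u\right) \left(u + \left(-4 + u\right)^{2}\right)$)
$Y{\left(K,O \right)} = 4 + \sqrt{K^{2} + O^{2}}$
$\left(Z{\left(12 \right)} + Y{\left(7,1 \right)}\right)^{2} = \left(\left(-128 + 12^{3} - 15 \cdot 12^{2} + 72 \cdot 12\right) + \left(4 + \sqrt{7^{2} + 1^{2}}\right)\right)^{2} = \left(\left(-128 + 1728 - 2160 + 864\right) + \left(4 + \sqrt{49 + 1}\right)\right)^{2} = \left(\left(-128 + 1728 - 2160 + 864\right) + \left(4 + \sqrt{50}\right)\right)^{2} = \left(304 + \left(4 + 5 \sqrt{2}\right)\right)^{2} = \left(308 + 5 \sqrt{2}\right)^{2}$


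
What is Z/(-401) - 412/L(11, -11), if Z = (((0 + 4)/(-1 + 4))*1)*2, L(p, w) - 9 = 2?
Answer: -495724/13233 ≈ -37.461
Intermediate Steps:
L(p, w) = 11 (L(p, w) = 9 + 2 = 11)
Z = 8/3 (Z = ((4/3)*1)*2 = (4/3)*2 = 8/3 ≈ 2.6667)
Z/(-401) - 412/L(11, -11) = (8/3)/(-401) - 412/11 = (8/3)*(-1/401) - 412*1/11 = -8/1203 - 412/11 = -495724/13233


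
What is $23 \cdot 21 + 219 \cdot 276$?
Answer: $60927$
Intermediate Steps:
$23 \cdot 21 + 219 \cdot 276 = 483 + 60444 = 60927$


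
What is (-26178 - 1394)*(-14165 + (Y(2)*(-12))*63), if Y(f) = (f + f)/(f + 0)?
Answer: 432246244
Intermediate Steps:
Y(f) = 2 (Y(f) = (2*f)/f = 2)
(-26178 - 1394)*(-14165 + (Y(2)*(-12))*63) = (-26178 - 1394)*(-14165 + (2*(-12))*63) = -27572*(-14165 - 24*63) = -27572*(-14165 - 1512) = -27572*(-15677) = 432246244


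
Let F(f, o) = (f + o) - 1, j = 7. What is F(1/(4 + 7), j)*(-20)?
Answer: -1340/11 ≈ -121.82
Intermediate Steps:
F(f, o) = -1 + f + o
F(1/(4 + 7), j)*(-20) = (-1 + 1/(4 + 7) + 7)*(-20) = (-1 + 1/11 + 7)*(-20) = (67/11)*(-20) = -1340/11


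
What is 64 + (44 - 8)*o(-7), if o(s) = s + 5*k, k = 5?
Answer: 712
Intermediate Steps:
o(s) = 25 + s (o(s) = s + 5*5 = s + 25 = 25 + s)
64 + (44 - 8)*o(-7) = 64 + (44 - 8)*(25 - 7) = 64 + 36*18 = 64 + 648 = 712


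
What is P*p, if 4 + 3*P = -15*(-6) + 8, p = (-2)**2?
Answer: 376/3 ≈ 125.33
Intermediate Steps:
p = 4
P = 94/3 (P = -4/3 + (-15*(-6) + 8)/3 = -4/3 + (90 + 8)/3 = -4/3 + (1/3)*98 = -4/3 + 98/3 = 94/3 ≈ 31.333)
P*p = (94/3)*4 = 376/3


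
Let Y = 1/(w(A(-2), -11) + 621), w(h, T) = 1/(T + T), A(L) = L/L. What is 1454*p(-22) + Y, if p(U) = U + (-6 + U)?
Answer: -993154678/13661 ≈ -72700.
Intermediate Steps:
A(L) = 1
w(h, T) = 1/(2*T)
p(U) = -6 + 2*U
Y = 22/13661 (Y = 1/((1/2)/(-11) + 621) = 1/((1/2)*(-1/11) + 621) = 1/(-1/22 + 621) = 1/(13661/22) = 22/13661 ≈ 0.0016104)
1454*p(-22) + Y = 1454*(-6 + 2*(-22)) + 22/13661 = 1454*(-6 - 44) + 22/13661 = 1454*(-50) + 22/13661 = -72700 + 22/13661 = -993154678/13661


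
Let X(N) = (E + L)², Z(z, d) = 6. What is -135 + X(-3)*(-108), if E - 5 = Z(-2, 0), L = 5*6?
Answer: -181683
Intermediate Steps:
L = 30
E = 11 (E = 5 + 6 = 11)
X(N) = 1681 (X(N) = (11 + 30)² = 41² = 1681)
-135 + X(-3)*(-108) = -135 + 1681*(-108) = -135 - 181548 = -181683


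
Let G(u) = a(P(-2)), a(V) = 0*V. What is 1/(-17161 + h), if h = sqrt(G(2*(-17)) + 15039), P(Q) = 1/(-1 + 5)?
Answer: -17161/294484882 - 3*sqrt(1671)/294484882 ≈ -5.8691e-5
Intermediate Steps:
P(Q) = 1/4
a(V) = 0
G(u) = 0
h = 3*sqrt(1671) (h = sqrt(0 + 15039) = sqrt(15039) = 3*sqrt(1671) ≈ 122.63)
1/(-17161 + h) = 1/(-17161 + 3*sqrt(1671))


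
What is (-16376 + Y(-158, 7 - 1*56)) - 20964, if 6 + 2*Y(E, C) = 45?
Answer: -74641/2 ≈ -37321.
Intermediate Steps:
Y(E, C) = 39/2 (Y(E, C) = -3 + (1/2)*45 = -3 + 45/2 = 39/2)
(-16376 + Y(-158, 7 - 1*56)) - 20964 = (-16376 + 39/2) - 20964 = -32713/2 - 20964 = -74641/2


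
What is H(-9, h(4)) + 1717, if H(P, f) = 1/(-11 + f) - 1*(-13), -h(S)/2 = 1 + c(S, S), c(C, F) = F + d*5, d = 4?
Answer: 105529/61 ≈ 1730.0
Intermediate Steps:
c(C, F) = 20 + F (c(C, F) = F + 4*5 = F + 20 = 20 + F)
h(S) = -42 - 2*S (h(S) = -2*(1 + (20 + S)) = -2*(21 + S) = -42 - 2*S)
H(P, f) = 13 + 1/(-11 + f) (H(P, f) = 1/(-11 + f) + 13 = 13 + 1/(-11 + f))
H(-9, h(4)) + 1717 = (-142 + 13*(-42 - 2*4))/(-11 + (-42 - 2*4)) + 1717 = (-142 + 13*(-42 - 8))/(-11 + (-42 - 8)) + 1717 = (-142 + 13*(-50))/(-11 - 50) + 1717 = (-142 - 650)/(-61) + 1717 = -1/61*(-792) + 1717 = 792/61 + 1717 = 105529/61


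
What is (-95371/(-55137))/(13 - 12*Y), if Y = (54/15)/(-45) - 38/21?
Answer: 16689925/344220291 ≈ 0.048486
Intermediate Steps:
Y = -992/525 (Y = (54*(1/15))*(-1/45) - 38*1/21 = (18/5)*(-1/45) - 38/21 = -2/25 - 38/21 = -992/525 ≈ -1.8895)
(-95371/(-55137))/(13 - 12*Y) = (-95371/(-55137))/(13 - 12*(-992/525)) = (-95371*(-1/55137))/(13 + 3968/175) = 95371/(55137*(6243/175)) = (95371/55137)*(175/6243) = 16689925/344220291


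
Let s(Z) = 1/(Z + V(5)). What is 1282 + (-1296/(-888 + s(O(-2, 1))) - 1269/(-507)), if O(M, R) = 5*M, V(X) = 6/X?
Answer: 8492511293/6604013 ≈ 1286.0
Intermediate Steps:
s(Z) = 1/(6/5 + Z) (s(Z) = 1/(Z + 6/5) = 1/(6/5 + Z))
1282 + (-1296/(-888 + s(O(-2, 1))) - 1269/(-507)) = 1282 + (-1296/(-888 + 5/(6 + 5*(5*(-2)))) - 1269/(-507)) = 1282 + (-1296/(-888 + 5/(6 + 5*(-10))) - 1269*(-1/507)) = 1282 + (-1296/(-888 + 5/(6 - 50)) + 423/169) = 1282 + (-1296/(-888 + 5/(-44)) + 423/169) = 1282 + (-1296/(-888 + 5*(-1/44)) + 423/169) = 1282 + (-1296/(-888 - 5/44) + 423/169) = 1282 + (-1296/(-39077/44) + 423/169) = 1282 + (-1296*(-44/39077) + 423/169) = 1282 + (57024/39077 + 423/169) = 1282 + 26166627/6604013 = 8492511293/6604013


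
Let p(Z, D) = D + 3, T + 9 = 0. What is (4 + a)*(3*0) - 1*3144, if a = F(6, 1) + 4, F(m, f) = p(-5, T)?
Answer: -3144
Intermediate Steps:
T = -9 (T = -9 + 0 = -9)
p(Z, D) = 3 + D
F(m, f) = -6 (F(m, f) = 3 - 9 = -6)
a = -2 (a = -6 + 4 = -2)
(4 + a)*(3*0) - 1*3144 = (4 - 2)*(3*0) - 1*3144 = 2*0 - 3144 = 0 - 3144 = -3144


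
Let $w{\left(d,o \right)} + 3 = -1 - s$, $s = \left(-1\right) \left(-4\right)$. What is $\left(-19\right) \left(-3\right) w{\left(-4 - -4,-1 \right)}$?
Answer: $-456$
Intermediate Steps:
$s = 4$
$w{\left(d,o \right)} = -8$ ($w{\left(d,o \right)} = -3 - 5 = -8$)
$\left(-19\right) \left(-3\right) w{\left(-4 - -4,-1 \right)} = \left(-19\right) \left(-3\right) \left(-8\right) = 57 \left(-8\right) = -456$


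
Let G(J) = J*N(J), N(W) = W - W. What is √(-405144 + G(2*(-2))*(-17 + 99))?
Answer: 6*I*√11254 ≈ 636.51*I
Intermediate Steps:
N(W) = 0
G(J) = 0 (G(J) = J*0 = 0)
√(-405144 + G(2*(-2))*(-17 + 99)) = √(-405144 + 0*(-17 + 99)) = √(-405144 + 0*82) = √(-405144 + 0) = √(-405144) = 6*I*√11254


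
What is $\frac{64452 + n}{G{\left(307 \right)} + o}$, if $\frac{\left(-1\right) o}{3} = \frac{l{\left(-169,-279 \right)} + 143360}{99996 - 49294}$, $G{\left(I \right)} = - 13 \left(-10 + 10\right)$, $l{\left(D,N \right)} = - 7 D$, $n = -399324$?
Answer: $\frac{1886520016}{48181} \approx 39155.0$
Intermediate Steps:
$G{\left(I \right)} = 0$ ($G{\left(I \right)} = \left(-13\right) 0 = 0$)
$o = - \frac{433629}{50702}$ ($o = - 3 \frac{\left(-7\right) \left(-169\right) + 143360}{99996 - 49294} = - 3 \frac{1183 + 143360}{50702} = - 3 \cdot 144543 \cdot \frac{1}{50702} = \left(-3\right) \frac{144543}{50702} = - \frac{433629}{50702} \approx -8.5525$)
$\frac{64452 + n}{G{\left(307 \right)} + o} = \frac{64452 - 399324}{0 - \frac{433629}{50702}} = - \frac{334872}{- \frac{433629}{50702}} = \left(-334872\right) \left(- \frac{50702}{433629}\right) = \frac{1886520016}{48181}$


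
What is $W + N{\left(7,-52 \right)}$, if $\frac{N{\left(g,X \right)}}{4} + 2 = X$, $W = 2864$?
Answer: $2648$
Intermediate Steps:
$N{\left(g,X \right)} = -8 + 4 X$
$W + N{\left(7,-52 \right)} = 2864 + \left(-8 + 4 \left(-52\right)\right) = 2864 - 216 = 2648$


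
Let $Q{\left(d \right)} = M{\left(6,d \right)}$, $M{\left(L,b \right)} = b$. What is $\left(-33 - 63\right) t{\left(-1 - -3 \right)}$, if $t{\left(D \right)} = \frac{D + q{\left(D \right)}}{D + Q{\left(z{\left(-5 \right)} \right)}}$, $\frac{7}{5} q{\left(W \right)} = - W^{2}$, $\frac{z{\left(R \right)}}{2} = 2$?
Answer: $\frac{96}{7} \approx 13.714$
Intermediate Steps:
$z{\left(R \right)} = 4$ ($z{\left(R \right)} = 2 \cdot 2 = 4$)
$Q{\left(d \right)} = d$
$q{\left(W \right)} = - \frac{5 W^{2}}{7}$ ($q{\left(W \right)} = \frac{5 \left(- W^{2}\right)}{7} = - \frac{5 W^{2}}{7}$)
$t{\left(D \right)} = \frac{D - \frac{5 D^{2}}{7}}{4 + D}$ ($t{\left(D \right)} = \frac{D - \frac{5 D^{2}}{7}}{D + 4} = \frac{D - \frac{5 D^{2}}{7}}{4 + D}$)
$\left(-33 - 63\right) t{\left(-1 - -3 \right)} = \left(-33 - 63\right) \frac{\left(-1 - -3\right) \left(7 - 5 \left(-1 - -3\right)\right)}{7 \left(4 - -2\right)} = - 96 \frac{\left(-1 + 3\right) \left(7 - 5 \left(-1 + 3\right)\right)}{7 \left(4 + \left(-1 + 3\right)\right)} = - 96 \cdot \frac{1}{7} \cdot 2 \frac{1}{4 + 2} \left(7 - 10\right) = - 96 \cdot \frac{1}{7} \cdot 2 \cdot \frac{1}{6} \left(7 - 10\right) = - 96 \cdot \frac{1}{7} \cdot 2 \cdot \frac{1}{6} \left(-3\right) = \left(-96\right) \left(- \frac{1}{7}\right) = \frac{96}{7}$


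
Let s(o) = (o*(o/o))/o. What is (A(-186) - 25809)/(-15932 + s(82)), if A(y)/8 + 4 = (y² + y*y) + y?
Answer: -526207/15931 ≈ -33.030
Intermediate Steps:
s(o) = 1 (s(o) = (o*1)/o = o/o = 1)
A(y) = -32 + 8*y + 16*y² (A(y) = -32 + 8*((y² + y*y) + y) = -32 + 8*((y² + y²) + y) = -32 + 8*(2*y² + y) = -32 + 8*(y + 2*y²) = -32 + (8*y + 16*y²) = -32 + 8*y + 16*y²)
(A(-186) - 25809)/(-15932 + s(82)) = ((-32 + 8*(-186) + 16*(-186)²) - 25809)/(-15932 + 1) = ((-32 - 1488 + 16*34596) - 25809)/(-15931) = ((-32 - 1488 + 553536) - 25809)*(-1/15931) = (552016 - 25809)*(-1/15931) = 526207*(-1/15931) = -526207/15931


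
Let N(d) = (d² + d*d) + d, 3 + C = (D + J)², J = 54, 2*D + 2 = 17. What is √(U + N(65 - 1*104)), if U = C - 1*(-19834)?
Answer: √106465/2 ≈ 163.14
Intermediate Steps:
D = 15/2 (D = -1 + (½)*17 = -1 + 17/2 = 15/2 ≈ 7.5000)
C = 15117/4 (C = -3 + (15/2 + 54)² = -3 + (123/2)² = -3 + 15129/4 = 15117/4 ≈ 3779.3)
U = 94453/4 (U = 15117/4 - 1*(-19834) = 15117/4 + 19834 = 94453/4 ≈ 23613.)
N(d) = d + 2*d² (N(d) = (d² + d²) + d = 2*d² + d = d + 2*d²)
√(U + N(65 - 1*104)) = √(94453/4 + (65 - 1*104)*(1 + 2*(65 - 1*104))) = √(94453/4 + (65 - 104)*(1 + 2*(65 - 104))) = √(94453/4 - 39*(1 + 2*(-39))) = √(94453/4 - 39*(1 - 78)) = √(94453/4 - 39*(-77)) = √(94453/4 + 3003) = √(106465/4) = √106465/2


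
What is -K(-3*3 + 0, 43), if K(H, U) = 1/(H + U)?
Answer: -1/34 ≈ -0.029412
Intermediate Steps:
-K(-3*3 + 0, 43) = -1/((-3*3 + 0) + 43) = -1/((-9 + 0) + 43) = -1/(-9 + 43) = -1/34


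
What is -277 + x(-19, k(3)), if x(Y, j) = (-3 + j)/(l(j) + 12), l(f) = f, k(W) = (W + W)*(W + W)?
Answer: -4421/16 ≈ -276.31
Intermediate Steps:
k(W) = 4*W² (k(W) = (2*W)*(2*W) = 4*W²)
x(Y, j) = (-3 + j)/(12 + j) (x(Y, j) = (-3 + j)/(j + 12) = (-3 + j)/(12 + j))
-277 + x(-19, k(3)) = -277 + (-3 + 4*3²)/(12 + 4*3²) = -277 + (-3 + 4*9)/(12 + 4*9) = -277 + (-3 + 36)/(12 + 36) = -277 + 33/48 = -277 + (1/48)*33 = -277 + 11/16 = -4421/16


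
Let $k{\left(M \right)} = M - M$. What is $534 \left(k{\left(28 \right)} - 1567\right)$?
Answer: $-836778$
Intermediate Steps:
$k{\left(M \right)} = 0$
$534 \left(k{\left(28 \right)} - 1567\right) = 534 \left(0 - 1567\right) = 534 \left(-1567\right) = -836778$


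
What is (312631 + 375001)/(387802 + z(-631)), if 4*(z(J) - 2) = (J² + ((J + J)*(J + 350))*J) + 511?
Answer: -1375264/110908297 ≈ -0.012400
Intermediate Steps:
z(J) = 519/4 + J²/4 + J²*(350 + J)/2 (z(J) = 2 + ((J² + ((J + J)*(J + 350))*J) + 511)/4 = 2 + ((J² + ((2*J)*(350 + J))*J) + 511)/4 = 2 + ((J² + (2*J*(350 + J))*J) + 511)/4 = 2 + ((J² + 2*J²*(350 + J)) + 511)/4 = 2 + (511 + J² + 2*J²*(350 + J))/4 = 2 + (511/4 + J²/4 + J²*(350 + J)/2) = 519/4 + J²/4 + J²*(350 + J)/2)
(312631 + 375001)/(387802 + z(-631)) = (312631 + 375001)/(387802 + (519/4 + (½)*(-631)³ + (701/4)*(-631)²)) = 687632/(387802 + (519/4 + (½)*(-251239591) + (701/4)*398161)) = 687632/(387802 + (519/4 - 251239591/2 + 279110861/4)) = 687632/(387802 - 111683901/2) = 687632/(-110908297/2) = 687632*(-2/110908297) = -1375264/110908297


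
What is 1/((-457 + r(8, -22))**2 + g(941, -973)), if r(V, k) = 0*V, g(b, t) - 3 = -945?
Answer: 1/207907 ≈ 4.8098e-6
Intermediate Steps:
g(b, t) = -942 (g(b, t) = 3 - 945 = -942)
r(V, k) = 0
1/((-457 + r(8, -22))**2 + g(941, -973)) = 1/((-457 + 0)**2 - 942) = 1/((-457)**2 - 942) = 1/(208849 - 942) = 1/207907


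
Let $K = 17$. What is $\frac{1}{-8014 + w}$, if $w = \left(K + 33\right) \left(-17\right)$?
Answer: $- \frac{1}{8864} \approx -0.00011282$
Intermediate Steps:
$w = -850$ ($w = \left(17 + 33\right) \left(-17\right) = 50 \left(-17\right) = -850$)
$\frac{1}{-8014 + w} = \frac{1}{-8014 - 850} = \frac{1}{-8864} = - \frac{1}{8864}$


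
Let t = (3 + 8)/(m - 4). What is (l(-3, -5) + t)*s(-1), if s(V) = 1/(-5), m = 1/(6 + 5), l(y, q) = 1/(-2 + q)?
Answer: 178/301 ≈ 0.59136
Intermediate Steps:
m = 1/11 ≈ 0.090909
s(V) = -⅕
t = -121/43 (t = (3 + 8)/(1/11 - 4) = 11/(-43/11) = 11*(-11/43) = -121/43 ≈ -2.8140)
(l(-3, -5) + t)*s(-1) = (1/(-2 - 5) - 121/43)*(-⅕) = (1/(-7) - 121/43)*(-⅕) = (-⅐ - 121/43)*(-⅕) = -890/301*(-⅕) = 178/301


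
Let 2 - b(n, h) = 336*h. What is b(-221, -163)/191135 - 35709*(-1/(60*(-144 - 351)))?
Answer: -346571381/378447300 ≈ -0.91577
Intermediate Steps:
b(n, h) = 2 - 336*h
b(-221, -163)/191135 - 35709*(-1/(60*(-144 - 351))) = (2 - 336*(-163))/191135 - 35709*(-1/(60*(-144 - 351))) = (2 + 54768)*(1/191135) - 35709/((-495*(-60))) = 54770*(1/191135) - 35709/29700 = 10954/38227 - 35709*1/29700 = 10954/38227 - 11903/9900 = -346571381/378447300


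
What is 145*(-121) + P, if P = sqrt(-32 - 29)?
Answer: -17545 + I*sqrt(61) ≈ -17545.0 + 7.8102*I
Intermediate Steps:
P = I*sqrt(61) (P = sqrt(-61) = I*sqrt(61) ≈ 7.8102*I)
145*(-121) + P = 145*(-121) + I*sqrt(61) = -17545 + I*sqrt(61)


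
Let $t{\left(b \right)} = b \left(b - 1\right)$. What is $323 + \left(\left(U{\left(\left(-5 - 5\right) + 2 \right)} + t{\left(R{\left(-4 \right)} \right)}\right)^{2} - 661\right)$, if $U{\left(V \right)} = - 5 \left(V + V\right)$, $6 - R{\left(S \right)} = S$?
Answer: $28562$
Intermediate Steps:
$R{\left(S \right)} = 6 - S$
$t{\left(b \right)} = b \left(-1 + b\right)$
$U{\left(V \right)} = - 10 V$ ($U{\left(V \right)} = - 5 \cdot 2 V = - 10 V$)
$323 + \left(\left(U{\left(\left(-5 - 5\right) + 2 \right)} + t{\left(R{\left(-4 \right)} \right)}\right)^{2} - 661\right) = 323 - \left(661 - \left(- 10 \left(\left(-5 - 5\right) + 2\right) + \left(6 - -4\right) \left(-1 + \left(6 - -4\right)\right)\right)^{2}\right) = 323 - \left(661 - \left(- 10 \left(-10 + 2\right) + \left(6 + 4\right) \left(-1 + \left(6 + 4\right)\right)\right)^{2}\right) = 323 - \left(661 - \left(\left(-10\right) \left(-8\right) + 10 \left(-1 + 10\right)\right)^{2}\right) = 323 - \left(661 - \left(80 + 10 \cdot 9\right)^{2}\right) = 323 - \left(661 - \left(80 + 90\right)^{2}\right) = 323 - \left(661 - 170^{2}\right) = 323 + \left(28900 - 661\right) = 323 + 28239 = 28562$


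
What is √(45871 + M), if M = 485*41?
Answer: 2*√16439 ≈ 256.43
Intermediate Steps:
M = 19885
√(45871 + M) = √(45871 + 19885) = √65756 = 2*√16439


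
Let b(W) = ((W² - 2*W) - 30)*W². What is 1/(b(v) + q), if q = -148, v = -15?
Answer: 1/50477 ≈ 1.9811e-5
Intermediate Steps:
b(W) = W²*(-30 + W² - 2*W) (b(W) = (-30 + W² - 2*W)*W² = W²*(-30 + W² - 2*W))
1/(b(v) + q) = 1/((-15)²*(-30 + (-15)² - 2*(-15)) - 148) = 1/(225*(-30 + 225 + 30) - 148) = 1/(225*225 - 148) = 1/(50625 - 148) = 1/50477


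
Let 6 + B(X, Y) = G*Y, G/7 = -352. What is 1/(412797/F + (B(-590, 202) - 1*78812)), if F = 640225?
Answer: -640225/369118750053 ≈ -1.7345e-6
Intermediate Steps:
G = -2464 (G = 7*(-352) = -2464)
B(X, Y) = -6 - 2464*Y
1/(412797/F + (B(-590, 202) - 1*78812)) = 1/(412797/640225 + ((-6 - 2464*202) - 1*78812)) = 1/(412797*(1/640225) + ((-6 - 497728) - 78812)) = 1/(412797/640225 + (-497734 - 78812)) = 1/(412797/640225 - 576546) = 1/(-369118750053/640225) = -640225/369118750053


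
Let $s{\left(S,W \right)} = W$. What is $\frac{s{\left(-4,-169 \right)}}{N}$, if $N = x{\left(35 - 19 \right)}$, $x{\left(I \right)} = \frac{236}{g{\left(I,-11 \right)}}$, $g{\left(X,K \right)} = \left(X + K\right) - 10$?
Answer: $\frac{845}{236} \approx 3.5805$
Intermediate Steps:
$g{\left(X,K \right)} = -10 + K + X$ ($g{\left(X,K \right)} = \left(K + X\right) - 10 = -10 + K + X$)
$x{\left(I \right)} = \frac{236}{-21 + I}$ ($x{\left(I \right)} = \frac{236}{-10 - 11 + I} = \frac{236}{-21 + I}$)
$N = - \frac{236}{5}$ ($N = \frac{236}{-21 + \left(35 - 19\right)} = \frac{236}{-21 + 16} = \frac{236}{-5} = 236 \left(- \frac{1}{5}\right) = - \frac{236}{5} \approx -47.2$)
$\frac{s{\left(-4,-169 \right)}}{N} = - \frac{169}{- \frac{236}{5}} = \left(-169\right) \left(- \frac{5}{236}\right) = \frac{845}{236}$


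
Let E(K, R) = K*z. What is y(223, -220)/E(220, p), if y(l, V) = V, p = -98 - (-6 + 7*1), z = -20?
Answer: 1/20 ≈ 0.050000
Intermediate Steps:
p = -99 (p = -98 - (-6 + 7) = -98 - 1*1 = -98 - 1 = -99)
E(K, R) = -20*K (E(K, R) = K*(-20) = -20*K)
y(223, -220)/E(220, p) = -220/((-20*220)) = -220/(-4400) = -220*(-1/4400) = 1/20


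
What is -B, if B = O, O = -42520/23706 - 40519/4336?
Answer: 572455067/51394608 ≈ 11.138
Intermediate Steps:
O = -572455067/51394608 (O = -42520*1/23706 - 40519*1/4336 = -21260/11853 - 40519/4336 = -572455067/51394608 ≈ -11.138)
B = -572455067/51394608 ≈ -11.138
-B = -1*(-572455067/51394608) = 572455067/51394608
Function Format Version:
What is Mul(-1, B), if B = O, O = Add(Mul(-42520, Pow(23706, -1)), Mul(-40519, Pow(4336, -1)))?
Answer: Rational(572455067, 51394608) ≈ 11.138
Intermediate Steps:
O = Rational(-572455067, 51394608) (O = Add(Mul(-42520, Rational(1, 23706)), Mul(-40519, Rational(1, 4336))) = Add(Rational(-21260, 11853), Rational(-40519, 4336)) = Rational(-572455067, 51394608) ≈ -11.138)
B = Rational(-572455067, 51394608) ≈ -11.138
Mul(-1, B) = Mul(-1, Rational(-572455067, 51394608)) = Rational(572455067, 51394608)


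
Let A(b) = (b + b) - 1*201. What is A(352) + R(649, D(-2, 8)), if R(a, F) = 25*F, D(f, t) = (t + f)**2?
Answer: 1403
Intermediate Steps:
D(f, t) = (f + t)**2
A(b) = -201 + 2*b (A(b) = 2*b - 201 = -201 + 2*b)
A(352) + R(649, D(-2, 8)) = (-201 + 2*352) + 25*(-2 + 8)**2 = (-201 + 704) + 25*6**2 = 503 + 25*36 = 503 + 900 = 1403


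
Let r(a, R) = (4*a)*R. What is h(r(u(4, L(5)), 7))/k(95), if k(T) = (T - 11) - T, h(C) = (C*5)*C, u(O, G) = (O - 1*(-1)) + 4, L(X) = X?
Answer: -317520/11 ≈ -28865.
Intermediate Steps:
u(O, G) = 5 + O (u(O, G) = (O + 1) + 4 = (1 + O) + 4 = 5 + O)
r(a, R) = 4*R*a
h(C) = 5*C**2 (h(C) = (5*C)*C = 5*C**2)
k(T) = -11 (k(T) = (-11 + T) - T = -11)
h(r(u(4, L(5)), 7))/k(95) = (5*(4*7*(5 + 4))**2)/(-11) = (5*(4*7*9)**2)*(-1/11) = (5*252**2)*(-1/11) = (5*63504)*(-1/11) = 317520*(-1/11) = -317520/11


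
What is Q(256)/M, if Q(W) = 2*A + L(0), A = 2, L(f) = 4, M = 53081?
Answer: 8/53081 ≈ 0.00015071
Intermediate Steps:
Q(W) = 8 (Q(W) = 2*2 + 4 = 4 + 4 = 8)
Q(256)/M = 8/53081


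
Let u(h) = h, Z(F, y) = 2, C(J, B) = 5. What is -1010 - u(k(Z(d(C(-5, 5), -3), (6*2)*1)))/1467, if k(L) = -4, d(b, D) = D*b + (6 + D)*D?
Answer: -1481666/1467 ≈ -1010.0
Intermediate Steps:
d(b, D) = D*b + D*(6 + D)
-1010 - u(k(Z(d(C(-5, 5), -3), (6*2)*1)))/1467 = -1010 - (-4)/1467 = -1010 - 1*(-4/1467) = -1010 + 4/1467 = -1481666/1467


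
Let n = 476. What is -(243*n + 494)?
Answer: -116162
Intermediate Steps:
-(243*n + 494) = -(243*476 + 494) = -(115668 + 494) = -1*116162 = -116162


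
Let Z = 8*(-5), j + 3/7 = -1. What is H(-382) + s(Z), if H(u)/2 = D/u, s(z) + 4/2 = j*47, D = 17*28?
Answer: -95776/1337 ≈ -71.635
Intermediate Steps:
D = 476
j = -10/7 (j = -3/7 - 1 = -10/7 ≈ -1.4286)
Z = -40
s(z) = -484/7 (s(z) = -2 - 10/7*47 = -2 - 470/7 = -484/7)
H(u) = 952/u (H(u) = 2*(476/u) = 952/u)
H(-382) + s(Z) = 952/(-382) - 484/7 = 952*(-1/382) - 484/7 = -476/191 - 484/7 = -95776/1337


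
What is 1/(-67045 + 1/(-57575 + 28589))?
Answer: -28986/1943366371 ≈ -1.4915e-5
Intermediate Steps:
1/(-67045 + 1/(-57575 + 28589)) = 1/(-67045 + 1/(-28986)) = 1/(-67045 - 1/28986) = 1/(-1943366371/28986) = -28986/1943366371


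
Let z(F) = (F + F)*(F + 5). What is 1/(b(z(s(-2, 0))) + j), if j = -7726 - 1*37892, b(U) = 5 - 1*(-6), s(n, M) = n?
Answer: -1/45607 ≈ -2.1926e-5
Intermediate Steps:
z(F) = 2*F*(5 + F) (z(F) = (2*F)*(5 + F) = 2*F*(5 + F))
b(U) = 11 (b(U) = 5 + 6 = 11)
j = -45618 (j = -7726 - 37892 = -45618)
1/(b(z(s(-2, 0))) + j) = 1/(11 - 45618) = 1/(-45607) = -1/45607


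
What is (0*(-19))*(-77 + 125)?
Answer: 0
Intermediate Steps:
(0*(-19))*(-77 + 125) = 0*48 = 0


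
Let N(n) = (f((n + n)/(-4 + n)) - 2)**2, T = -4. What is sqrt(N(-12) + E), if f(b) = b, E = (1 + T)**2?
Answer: sqrt(37)/2 ≈ 3.0414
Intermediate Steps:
E = 9 (E = (1 - 4)**2 = (-3)**2 = 9)
N(n) = (-2 + 2*n/(-4 + n))**2 (N(n) = ((n + n)/(-4 + n) - 2)**2 = ((2*n)/(-4 + n) - 2)**2 = (2*n/(-4 + n) - 2)**2 = (-2 + 2*n/(-4 + n))**2)
sqrt(N(-12) + E) = sqrt(64/(-4 - 12)**2 + 9) = sqrt(64/(-16)**2 + 9) = sqrt(64*(1/256) + 9) = sqrt(1/4 + 9) = sqrt(37/4) = sqrt(37)/2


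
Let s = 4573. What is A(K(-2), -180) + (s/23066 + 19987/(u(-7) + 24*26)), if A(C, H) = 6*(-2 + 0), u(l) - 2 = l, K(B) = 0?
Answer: 292516581/14277854 ≈ 20.487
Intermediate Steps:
u(l) = 2 + l
A(C, H) = -12 (A(C, H) = 6*(-2) = -12)
A(K(-2), -180) + (s/23066 + 19987/(u(-7) + 24*26)) = -12 + (4573/23066 + 19987/((2 - 7) + 24*26)) = -12 + (4573*(1/23066) + 19987/(-5 + 624)) = -12 + (4573/23066 + 19987/619) = -12 + 463850829/14277854 = 292516581/14277854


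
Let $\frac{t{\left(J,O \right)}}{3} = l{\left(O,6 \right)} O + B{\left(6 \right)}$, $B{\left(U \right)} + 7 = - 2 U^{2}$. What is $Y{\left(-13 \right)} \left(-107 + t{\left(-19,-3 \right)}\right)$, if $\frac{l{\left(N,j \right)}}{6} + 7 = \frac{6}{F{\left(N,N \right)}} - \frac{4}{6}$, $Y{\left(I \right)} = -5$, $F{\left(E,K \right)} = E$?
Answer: $-890$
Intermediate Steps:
$l{\left(N,j \right)} = -46 + \frac{36}{N}$ ($l{\left(N,j \right)} = -42 + 6 \left(\frac{6}{N} - \frac{4}{6}\right) = -42 + 6 \left(\frac{6}{N} - \frac{2}{3}\right) = -42 + 6 \left(- \frac{2}{3} + \frac{6}{N}\right) = -42 - \left(4 - \frac{36}{N}\right) = -46 + \frac{36}{N}$)
$B{\left(U \right)} = -7 - 2 U^{2}$
$t{\left(J,O \right)} = -237 + 3 O \left(-46 + \frac{36}{O}\right)$ ($t{\left(J,O \right)} = 3 \left(\left(-46 + \frac{36}{O}\right) O - \left(7 + 2 \cdot 6^{2}\right)\right) = 3 \left(O \left(-46 + \frac{36}{O}\right) - 79\right) = 3 \left(-79 + O \left(-46 + \frac{36}{O}\right)\right) = -237 + 3 O \left(-46 + \frac{36}{O}\right)$)
$Y{\left(-13 \right)} \left(-107 + t{\left(-19,-3 \right)}\right) = - 5 \left(-107 - -285\right) = - 5 \left(-107 + \left(-129 + 414\right)\right) = - 5 \left(-107 + 285\right) = \left(-5\right) 178 = -890$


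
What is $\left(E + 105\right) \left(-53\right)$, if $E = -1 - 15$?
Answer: $-4717$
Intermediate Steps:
$E = -16$ ($E = -1 - 15 = -16$)
$\left(E + 105\right) \left(-53\right) = \left(-16 + 105\right) \left(-53\right) = 89 \left(-53\right) = -4717$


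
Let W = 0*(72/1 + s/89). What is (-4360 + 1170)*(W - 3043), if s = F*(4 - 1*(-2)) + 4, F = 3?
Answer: 9707170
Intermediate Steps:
s = 22 (s = 3*(4 - 1*(-2)) + 4 = 3*(4 + 2) + 4 = 3*6 + 4 = 18 + 4 = 22)
W = 0 (W = 0*(72/1 + 22/89) = 0*(72*1 + 22*(1/89)) = 0*(72 + 22/89) = 0*(6430/89) = 0)
(-4360 + 1170)*(W - 3043) = (-4360 + 1170)*(0 - 3043) = -3190*(-3043) = 9707170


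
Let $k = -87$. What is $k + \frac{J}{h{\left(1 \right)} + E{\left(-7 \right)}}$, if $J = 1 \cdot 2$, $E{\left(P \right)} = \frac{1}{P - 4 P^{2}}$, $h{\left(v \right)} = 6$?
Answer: $- \frac{105473}{1217} \approx -86.666$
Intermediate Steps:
$J = 2$
$k + \frac{J}{h{\left(1 \right)} + E{\left(-7 \right)}} = -87 + \frac{1}{6 - \frac{1}{\left(-7\right) \left(-1 + 4 \left(-7\right)\right)}} 2 = -87 + \frac{1}{6 - - \frac{1}{7 \left(-1 - 28\right)}} 2 = -87 + \frac{1}{6 - - \frac{1}{7 \left(-29\right)}} 2 = -87 + \frac{1}{6 - \left(- \frac{1}{7}\right) \left(- \frac{1}{29}\right)} 2 = -87 + \frac{1}{6 - \frac{1}{203}} \cdot 2 = -87 + \frac{1}{\frac{1217}{203}} \cdot 2 = -87 + \frac{203}{1217} \cdot 2 = -87 + \frac{406}{1217} = - \frac{105473}{1217}$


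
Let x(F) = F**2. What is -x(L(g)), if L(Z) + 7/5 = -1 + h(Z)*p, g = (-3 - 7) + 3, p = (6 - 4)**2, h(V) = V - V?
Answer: -144/25 ≈ -5.7600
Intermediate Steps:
h(V) = 0
p = 4 (p = 2**2 = 4)
g = -7 (g = -10 + 3 = -7)
L(Z) = -12/5 (L(Z) = -7/5 + (-1 + 0*4) = -7/5 + (-1 + 0) = -7/5 - 1 = -12/5)
-x(L(g)) = -(-12/5)**2 = -1*144/25 = -144/25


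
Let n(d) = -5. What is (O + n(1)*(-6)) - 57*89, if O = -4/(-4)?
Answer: -5042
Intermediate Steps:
O = 1 (O = -4*(-¼) = 1)
(O + n(1)*(-6)) - 57*89 = (1 - 5*(-6)) - 57*89 = (1 + 30) - 5073 = 31 - 5073 = -5042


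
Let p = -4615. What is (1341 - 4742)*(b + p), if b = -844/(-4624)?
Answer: 18143413329/1156 ≈ 1.5695e+7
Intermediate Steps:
b = 211/1156 (b = -844*(-1/4624) = 211/1156 ≈ 0.18253)
(1341 - 4742)*(b + p) = (1341 - 4742)*(211/1156 - 4615) = -3401*(-5334729/1156) = 18143413329/1156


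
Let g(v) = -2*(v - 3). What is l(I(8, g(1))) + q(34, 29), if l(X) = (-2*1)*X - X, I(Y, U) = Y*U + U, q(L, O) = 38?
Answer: -70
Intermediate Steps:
g(v) = 6 - 2*v (g(v) = -2*(-3 + v) = 6 - 2*v)
I(Y, U) = U + U*Y (I(Y, U) = U*Y + U = U + U*Y)
l(X) = -3*X (l(X) = -2*X - X = -3*X)
l(I(8, g(1))) + q(34, 29) = -3*(6 - 2*1)*(1 + 8) + 38 = -3*(6 - 2)*9 + 38 = -12*9 + 38 = -3*36 + 38 = -108 + 38 = -70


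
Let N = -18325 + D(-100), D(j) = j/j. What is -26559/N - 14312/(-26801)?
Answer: 108228983/54566836 ≈ 1.9834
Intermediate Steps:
D(j) = 1
N = -18324 (N = -18325 + 1 = -18324)
-26559/N - 14312/(-26801) = -26559/(-18324) - 14312/(-26801) = -26559*(-1/18324) - 14312*(-1/26801) = 2951/2036 + 14312/26801 = 108228983/54566836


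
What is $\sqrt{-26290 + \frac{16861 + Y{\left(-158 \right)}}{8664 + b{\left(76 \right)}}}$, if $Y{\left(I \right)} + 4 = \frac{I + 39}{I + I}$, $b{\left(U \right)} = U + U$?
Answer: $\frac{i \sqrt{3187838797933461}}{348232} \approx 162.14 i$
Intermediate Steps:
$b{\left(U \right)} = 2 U$
$Y{\left(I \right)} = -4 + \frac{39 + I}{2 I}$ ($Y{\left(I \right)} = -4 + \frac{I + 39}{I + I} = -4 + \frac{39 + I}{2 I}$)
$\sqrt{-26290 + \frac{16861 + Y{\left(-158 \right)}}{8664 + b{\left(76 \right)}}} = \sqrt{-26290 + \frac{16861 + \frac{39 - -1106}{2 \left(-158\right)}}{8664 + 2 \cdot 76}} = \sqrt{-26290 + \frac{16861 + \frac{1}{2} \left(- \frac{1}{158}\right) \left(39 + 1106\right)}{8664 + 152}} = \sqrt{-26290 + \frac{16861 + \frac{1}{2} \left(- \frac{1}{158}\right) 1145}{8816}} = \sqrt{-26290 + \left(16861 - \frac{1145}{316}\right) \frac{1}{8816}} = \sqrt{-26290 + \frac{5326931}{316} \cdot \frac{1}{8816}} = \sqrt{-26290 + \frac{5326931}{2785856}} = \sqrt{- \frac{73234827309}{2785856}} = \frac{i \sqrt{3187838797933461}}{348232}$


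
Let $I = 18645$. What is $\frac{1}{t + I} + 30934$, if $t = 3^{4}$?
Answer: $\frac{579270085}{18726} \approx 30934.0$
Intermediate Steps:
$t = 81$
$\frac{1}{t + I} + 30934 = \frac{1}{81 + 18645} + 30934 = \frac{1}{18726} + 30934 = \frac{579270085}{18726}$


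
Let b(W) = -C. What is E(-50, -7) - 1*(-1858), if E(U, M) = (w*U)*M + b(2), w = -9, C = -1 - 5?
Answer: -1286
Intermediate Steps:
C = -6
b(W) = 6 (b(W) = -1*(-6) = 6)
E(U, M) = 6 - 9*M*U (E(U, M) = (-9*U)*M + 6 = -9*M*U + 6 = 6 - 9*M*U)
E(-50, -7) - 1*(-1858) = (6 - 9*(-7)*(-50)) - 1*(-1858) = (6 - 3150) + 1858 = -3144 + 1858 = -1286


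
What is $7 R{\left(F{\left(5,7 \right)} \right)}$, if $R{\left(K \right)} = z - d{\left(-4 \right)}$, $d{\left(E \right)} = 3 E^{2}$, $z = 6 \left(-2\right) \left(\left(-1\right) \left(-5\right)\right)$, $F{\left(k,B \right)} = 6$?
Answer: $-756$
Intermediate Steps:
$z = -60$ ($z = \left(-12\right) 5 = -60$)
$R{\left(K \right)} = -108$ ($R{\left(K \right)} = -60 - 3 \left(-4\right)^{2} = -60 - 3 \cdot 16 = -60 - 48 = -108$)
$7 R{\left(F{\left(5,7 \right)} \right)} = 7 \left(-108\right) = -756$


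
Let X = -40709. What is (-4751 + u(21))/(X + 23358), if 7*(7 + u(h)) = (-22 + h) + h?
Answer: 33286/121457 ≈ 0.27406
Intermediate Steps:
u(h) = -71/7 + 2*h/7 (u(h) = -7 + ((-22 + h) + h)/7 = -7 + (-22 + 2*h)/7 = -7 + (-22/7 + 2*h/7) = -71/7 + 2*h/7)
(-4751 + u(21))/(X + 23358) = (-4751 + (-71/7 + (2/7)*21))/(-40709 + 23358) = (-4751 + (-71/7 + 6))/(-17351) = (-4751 - 29/7)*(-1/17351) = -33286/7*(-1/17351) = 33286/121457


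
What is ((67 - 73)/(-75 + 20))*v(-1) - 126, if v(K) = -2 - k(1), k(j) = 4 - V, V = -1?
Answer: -6972/55 ≈ -126.76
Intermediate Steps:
k(j) = 5 (k(j) = 4 - 1*(-1) = 4 + 1 = 5)
v(K) = -7 (v(K) = -2 - 1*5 = -2 - 5 = -7)
((67 - 73)/(-75 + 20))*v(-1) - 126 = ((67 - 73)/(-75 + 20))*(-7) - 126 = -6/(-55)*(-7) - 126 = -6*(-1/55)*(-7) - 126 = (6/55)*(-7) - 126 = -42/55 - 126 = -6972/55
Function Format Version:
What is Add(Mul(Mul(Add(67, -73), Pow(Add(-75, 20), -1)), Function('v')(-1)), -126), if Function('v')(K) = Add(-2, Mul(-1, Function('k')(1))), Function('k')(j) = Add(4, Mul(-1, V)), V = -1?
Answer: Rational(-6972, 55) ≈ -126.76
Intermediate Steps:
Function('k')(j) = 5 (Function('k')(j) = Add(4, Mul(-1, -1)) = Add(4, 1) = 5)
Function('v')(K) = -7 (Function('v')(K) = Add(-2, Mul(-1, 5)) = Add(-2, -5) = -7)
Add(Mul(Mul(Add(67, -73), Pow(Add(-75, 20), -1)), Function('v')(-1)), -126) = Add(Mul(Mul(Add(67, -73), Pow(Add(-75, 20), -1)), -7), -126) = Add(Mul(Mul(-6, Pow(-55, -1)), -7), -126) = Add(Mul(Mul(-6, Rational(-1, 55)), -7), -126) = Add(Mul(Rational(6, 55), -7), -126) = Add(Rational(-42, 55), -126) = Rational(-6972, 55)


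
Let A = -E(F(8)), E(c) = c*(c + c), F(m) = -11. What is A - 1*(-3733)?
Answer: 3491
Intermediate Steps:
E(c) = 2*c**2 (E(c) = c*(2*c) = 2*c**2)
A = -242 (A = -2*(-11)**2 = -2*121 = -1*242 = -242)
A - 1*(-3733) = -242 - 1*(-3733) = -242 + 3733 = 3491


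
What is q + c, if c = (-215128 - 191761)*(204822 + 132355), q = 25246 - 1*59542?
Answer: -137193646649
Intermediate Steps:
q = -34296 (q = 25246 - 59542 = -34296)
c = -137193612353 (c = -406889*337177 = -137193612353)
q + c = -34296 - 137193612353 = -137193646649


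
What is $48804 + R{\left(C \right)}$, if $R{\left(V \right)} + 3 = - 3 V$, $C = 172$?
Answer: $48285$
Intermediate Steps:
$R{\left(V \right)} = -3 - 3 V$
$48804 + R{\left(C \right)} = 48804 - 519 = 48285$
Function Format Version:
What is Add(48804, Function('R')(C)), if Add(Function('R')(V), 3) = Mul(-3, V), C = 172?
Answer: 48285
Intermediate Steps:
Function('R')(V) = Add(-3, Mul(-3, V))
Add(48804, Function('R')(C)) = Add(48804, Add(-3, Mul(-3, 172))) = Add(48804, Add(-3, -516)) = Add(48804, -519) = 48285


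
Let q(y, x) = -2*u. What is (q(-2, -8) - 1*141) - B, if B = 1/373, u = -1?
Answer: -51848/373 ≈ -139.00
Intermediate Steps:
q(y, x) = 2 (q(y, x) = -2*(-1) = 2)
B = 1/373 ≈ 0.0026810
(q(-2, -8) - 1*141) - B = (2 - 1*141) - 1*1/373 = (2 - 141) - 1/373 = -139 - 1/373 = -51848/373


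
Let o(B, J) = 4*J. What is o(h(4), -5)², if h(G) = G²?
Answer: 400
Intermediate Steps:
o(h(4), -5)² = (4*(-5))² = (-20)² = 400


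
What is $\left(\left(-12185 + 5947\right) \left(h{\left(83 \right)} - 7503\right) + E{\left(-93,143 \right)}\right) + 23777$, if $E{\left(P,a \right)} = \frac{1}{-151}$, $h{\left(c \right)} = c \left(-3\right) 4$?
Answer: $\frac{8009121388}{151} \approx 5.3041 \cdot 10^{7}$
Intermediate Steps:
$h{\left(c \right)} = - 12 c$ ($h{\left(c \right)} = - 3 c 4 = - 12 c$)
$E{\left(P,a \right)} = - \frac{1}{151}$
$\left(\left(-12185 + 5947\right) \left(h{\left(83 \right)} - 7503\right) + E{\left(-93,143 \right)}\right) + 23777 = \left(\left(-12185 + 5947\right) \left(\left(-12\right) 83 - 7503\right) - \frac{1}{151}\right) + 23777 = \left(- 6238 \left(-996 - 7503\right) - \frac{1}{151}\right) + 23777 = \left(\left(-6238\right) \left(-8499\right) - \frac{1}{151}\right) + 23777 = \left(53016762 - \frac{1}{151}\right) + 23777 = \frac{8005531061}{151} + 23777 = \frac{8009121388}{151}$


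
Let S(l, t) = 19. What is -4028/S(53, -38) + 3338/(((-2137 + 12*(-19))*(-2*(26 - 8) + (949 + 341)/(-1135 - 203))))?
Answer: -4132130966/19494695 ≈ -211.96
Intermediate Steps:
-4028/S(53, -38) + 3338/(((-2137 + 12*(-19))*(-2*(26 - 8) + (949 + 341)/(-1135 - 203)))) = -4028/19 + 3338/(((-2137 + 12*(-19))*(-2*(26 - 8) + (949 + 341)/(-1135 - 203)))) = -4028*1/19 + 3338/(((-2137 - 228)*(-2*18 + 1290/(-1338)))) = -212 + 3338/((-2365*(-36 + 1290*(-1/1338)))) = -212 + 3338/((-2365*(-36 - 215/223))) = -212 + 3338/((-2365*(-8243/223))) = -212 + 3338/(19494695/223) = -212 + 3338*(223/19494695) = -212 + 744374/19494695 = -4132130966/19494695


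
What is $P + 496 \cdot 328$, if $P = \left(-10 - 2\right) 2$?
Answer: $162664$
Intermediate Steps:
$P = -24$ ($P = \left(-12\right) 2 = -24$)
$P + 496 \cdot 328 = -24 + 496 \cdot 328 = -24 + 162688 = 162664$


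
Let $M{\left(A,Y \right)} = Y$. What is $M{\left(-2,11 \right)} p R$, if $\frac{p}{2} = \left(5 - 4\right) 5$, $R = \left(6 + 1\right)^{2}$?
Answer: $5390$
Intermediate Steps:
$R = 49$ ($R = 7^{2} = 49$)
$p = 10$ ($p = 2 \left(5 - 4\right) 5 = 2 \cdot 1 \cdot 5 = 2 \cdot 5 = 10$)
$M{\left(-2,11 \right)} p R = 11 \cdot 10 \cdot 49 = 110 \cdot 49 = 5390$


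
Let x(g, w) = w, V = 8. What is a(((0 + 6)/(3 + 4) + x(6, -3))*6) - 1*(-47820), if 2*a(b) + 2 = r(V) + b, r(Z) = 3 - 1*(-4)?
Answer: 669425/14 ≈ 47816.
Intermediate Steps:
r(Z) = 7 (r(Z) = 3 + 4 = 7)
a(b) = 5/2 + b/2 (a(b) = -1 + (7 + b)/2 = -1 + (7/2 + b/2) = 5/2 + b/2)
a(((0 + 6)/(3 + 4) + x(6, -3))*6) - 1*(-47820) = (5/2 + (((0 + 6)/(3 + 4) - 3)*6)/2) - 1*(-47820) = (5/2 + ((6/7 - 3)*6)/2) + 47820 = (5/2 + (-15/7*6)/2) + 47820 = (5/2 + (½)*(-90/7)) + 47820 = (5/2 - 45/7) + 47820 = -55/14 + 47820 = 669425/14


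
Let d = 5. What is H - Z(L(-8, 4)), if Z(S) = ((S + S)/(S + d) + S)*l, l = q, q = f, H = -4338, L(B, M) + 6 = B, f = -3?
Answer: -13112/3 ≈ -4370.7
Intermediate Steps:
L(B, M) = -6 + B
q = -3
l = -3
Z(S) = -3*S - 6*S/(5 + S) (Z(S) = ((S + S)/(S + 5) + S)*(-3) = ((2*S)/(5 + S) + S)*(-3) = (2*S/(5 + S) + S)*(-3) = (S + 2*S/(5 + S))*(-3) = -3*S - 6*S/(5 + S))
H - Z(L(-8, 4)) = -4338 - (-3)*(-6 - 8)*(7 + (-6 - 8))/(5 + (-6 - 8)) = -4338 - (-3)*(-14)*(7 - 14)/(5 - 14) = -4338 - (-3)*(-14)*(-7)/(-9) = -4338 - (-3)*(-14)*(-1)*(-7)/9 = -4338 - 1*98/3 = -4338 - 98/3 = -13112/3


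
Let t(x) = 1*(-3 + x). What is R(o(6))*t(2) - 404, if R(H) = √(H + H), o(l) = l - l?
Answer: -404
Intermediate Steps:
o(l) = 0
R(H) = √2*√H (R(H) = √(2*H) = √2*√H)
t(x) = -3 + x
R(o(6))*t(2) - 404 = (√2*√0)*(-3 + 2) - 404 = (√2*0)*(-1) - 404 = 0*(-1) - 404 = 0 - 404 = -404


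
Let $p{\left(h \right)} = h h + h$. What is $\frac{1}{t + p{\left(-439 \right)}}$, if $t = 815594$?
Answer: $\frac{1}{1007876} \approx 9.9219 \cdot 10^{-7}$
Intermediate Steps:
$p{\left(h \right)} = h + h^{2}$ ($p{\left(h \right)} = h^{2} + h = h + h^{2}$)
$\frac{1}{t + p{\left(-439 \right)}} = \frac{1}{815594 - 439 \left(1 - 439\right)} = \frac{1}{815594 - -192282} = \frac{1}{815594 + 192282} = \frac{1}{1007876}$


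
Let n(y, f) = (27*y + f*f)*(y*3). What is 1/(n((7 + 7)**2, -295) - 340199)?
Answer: 1/53942197 ≈ 1.8538e-8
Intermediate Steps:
n(y, f) = 3*y*(f**2 + 27*y) (n(y, f) = (27*y + f**2)*(3*y) = (f**2 + 27*y)*(3*y) = 3*y*(f**2 + 27*y))
1/(n((7 + 7)**2, -295) - 340199) = 1/(3*(7 + 7)**2*((-295)**2 + 27*(7 + 7)**2) - 340199) = 1/(3*14**2*(87025 + 27*14**2) - 340199) = 1/(3*196*(87025 + 27*196) - 340199) = 1/(3*196*(87025 + 5292) - 340199) = 1/(3*196*92317 - 340199) = 1/(54282396 - 340199) = 1/53942197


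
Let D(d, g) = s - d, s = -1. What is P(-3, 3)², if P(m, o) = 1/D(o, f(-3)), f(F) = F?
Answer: 1/16 ≈ 0.062500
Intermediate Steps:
D(d, g) = -1 - d
P(m, o) = 1/(-1 - o)
P(-3, 3)² = (-1/(1 + 3))² = (-1/4)² = (-1*¼)² = (-¼)² = 1/16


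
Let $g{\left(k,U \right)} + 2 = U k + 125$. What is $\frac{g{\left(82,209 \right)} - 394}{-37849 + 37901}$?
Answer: $\frac{16867}{52} \approx 324.37$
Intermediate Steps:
$g{\left(k,U \right)} = 123 + U k$ ($g{\left(k,U \right)} = -2 + \left(U k + 125\right) = -2 + \left(125 + U k\right) = 123 + U k$)
$\frac{g{\left(82,209 \right)} - 394}{-37849 + 37901} = \frac{\left(123 + 209 \cdot 82\right) - 394}{-37849 + 37901} = \frac{\left(123 + 17138\right) - 394}{52} = \left(17261 - 394\right) \frac{1}{52} = 16867 \cdot \frac{1}{52} = \frac{16867}{52}$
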